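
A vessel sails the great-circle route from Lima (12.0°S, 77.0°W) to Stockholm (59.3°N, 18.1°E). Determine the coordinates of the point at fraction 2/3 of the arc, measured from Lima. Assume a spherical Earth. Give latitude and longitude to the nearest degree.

Write both endpoints as unit vectors p₁, p₂ with components (cos φ cos λ, cos φ sin λ, sin φ).
The central angle between the endpoints is δ = arccos(p₁·p₂) ≈ 1.796 rad (102.9°).
Interpolate at f = 2/3 with slerp weights a = sin((1−f)δ)/sin δ ≈ 0.578, b = sin(fδ)/sin δ ≈ 0.955.
p = a·p₁ + b·p₂ ≈ (0.591, -0.399, 0.701); φ = arcsin(p_z) ≈ 44.51°, λ = atan2(p_y, p_x) ≈ -34.07°.

≈ 45°N, 34°W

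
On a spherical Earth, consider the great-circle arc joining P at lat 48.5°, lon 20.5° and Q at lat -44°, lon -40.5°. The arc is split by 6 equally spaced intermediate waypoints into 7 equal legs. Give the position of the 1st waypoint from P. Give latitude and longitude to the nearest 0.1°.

≈ lat 36.2°, lon 8.1°

Convert each endpoint to a unit vector on the sphere (x = cos φ cos λ, y = cos φ sin λ, z = sin φ).
The central angle between the endpoints is δ = arccos(p₁·p₂) ≈ 1.864 rad (106.8°).
Interpolate at f = 1/7 with slerp weights a = sin((1−f)δ)/sin δ ≈ 1.044, b = sin(fδ)/sin δ ≈ 0.275.
p = a·p₁ + b·p₂ ≈ (0.799, 0.114, 0.591); φ = arcsin(p_z) ≈ 36.24°, λ = atan2(p_y, p_x) ≈ 8.12°.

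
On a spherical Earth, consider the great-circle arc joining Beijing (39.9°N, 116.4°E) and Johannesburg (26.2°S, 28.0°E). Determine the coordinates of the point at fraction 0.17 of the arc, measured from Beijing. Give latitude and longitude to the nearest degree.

≈ 32°N, 97°E

Convert each endpoint to a unit vector on the sphere (x = cos φ cos λ, y = cos φ sin λ, z = sin φ).
The central angle between the endpoints is δ = arccos(p₁·p₂) ≈ 1.838 rad (105.3°).
Interpolate at f = 0.17 with slerp weights a = sin((1−f)δ)/sin δ ≈ 1.036, b = sin(fδ)/sin δ ≈ 0.319.
p = a·p₁ + b·p₂ ≈ (-0.101, 0.846, 0.524); φ = arcsin(p_z) ≈ 31.58°, λ = atan2(p_y, p_x) ≈ 96.80°.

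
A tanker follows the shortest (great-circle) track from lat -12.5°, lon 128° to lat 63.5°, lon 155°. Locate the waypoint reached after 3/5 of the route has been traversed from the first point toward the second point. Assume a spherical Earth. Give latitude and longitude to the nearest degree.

The haversine formula gives a central angle δ ≈ 1.375 rad (78.8°) between the endpoints.
Interpolate at f = 3/5 with slerp weights a = sin((1−f)δ)/sin δ ≈ 0.533, b = sin(fδ)/sin δ ≈ 0.749.
p = a·p₁ + b·p₂ ≈ (-0.623, 0.551, 0.555); φ = arcsin(p_z) ≈ 33.70°, λ = atan2(p_y, p_x) ≈ 138.51°.

≈ lat 34°, lon 139°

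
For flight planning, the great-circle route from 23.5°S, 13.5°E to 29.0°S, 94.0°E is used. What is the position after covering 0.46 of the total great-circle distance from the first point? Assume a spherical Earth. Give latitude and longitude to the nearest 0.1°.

≈ 32.6°S, 49.2°E

The haversine formula gives a central angle δ ≈ 1.239 rad (71.0°) between the endpoints.
Interpolate at f = 0.46 with slerp weights a = sin((1−f)δ)/sin δ ≈ 0.656, b = sin(fδ)/sin δ ≈ 0.571.
p = a·p₁ + b·p₂ ≈ (0.550, 0.638, -0.538); φ = arcsin(p_z) ≈ -32.57°, λ = atan2(p_y, p_x) ≈ 49.24°.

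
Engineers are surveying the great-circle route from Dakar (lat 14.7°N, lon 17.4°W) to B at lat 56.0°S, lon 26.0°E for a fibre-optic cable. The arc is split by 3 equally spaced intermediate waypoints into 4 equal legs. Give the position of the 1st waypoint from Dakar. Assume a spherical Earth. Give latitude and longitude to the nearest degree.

The haversine formula gives a central angle δ ≈ 1.387 rad (79.5°) between the endpoints.
Interpolate at f = 1/4 with slerp weights a = sin((1−f)δ)/sin δ ≈ 0.877, b = sin(fδ)/sin δ ≈ 0.346.
p = a·p₁ + b·p₂ ≈ (0.984, -0.169, -0.064); φ = arcsin(p_z) ≈ -3.67°, λ = atan2(p_y, p_x) ≈ -9.75°.

≈ lat 4°S, lon 10°W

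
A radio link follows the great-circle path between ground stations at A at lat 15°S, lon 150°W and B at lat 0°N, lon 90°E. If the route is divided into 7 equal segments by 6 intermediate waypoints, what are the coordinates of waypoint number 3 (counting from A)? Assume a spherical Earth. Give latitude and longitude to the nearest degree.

≈ lat 16°S, lon 157°E

Write both endpoints as unit vectors p₁, p₂ with components (cos φ cos λ, cos φ sin λ, sin φ).
The central angle between the endpoints is δ = arccos(p₁·p₂) ≈ 2.075 rad (118.9°).
Interpolate at f = 3/7 with slerp weights a = sin((1−f)δ)/sin δ ≈ 1.058, b = sin(fδ)/sin δ ≈ 0.887.
p = a·p₁ + b·p₂ ≈ (-0.885, 0.376, -0.274); φ = arcsin(p_z) ≈ -15.90°, λ = atan2(p_y, p_x) ≈ 157.00°.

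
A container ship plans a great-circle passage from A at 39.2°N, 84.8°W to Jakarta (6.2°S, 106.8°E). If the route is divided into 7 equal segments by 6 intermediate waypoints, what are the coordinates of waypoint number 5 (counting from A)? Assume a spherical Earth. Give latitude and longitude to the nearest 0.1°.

Convert each endpoint to a unit vector on the sphere (x = cos φ cos λ, y = cos φ sin λ, z = sin φ).
The central angle between the endpoints is δ = arccos(p₁·p₂) ≈ 2.537 rad (145.4°).
Interpolate at f = 5/7 with slerp weights a = sin((1−f)δ)/sin δ ≈ 1.167, b = sin(fδ)/sin δ ≈ 1.709.
p = a·p₁ + b·p₂ ≈ (-0.409, 0.726, 0.553); φ = arcsin(p_z) ≈ 33.58°, λ = atan2(p_y, p_x) ≈ 119.41°.

≈ 33.6°N, 119.4°E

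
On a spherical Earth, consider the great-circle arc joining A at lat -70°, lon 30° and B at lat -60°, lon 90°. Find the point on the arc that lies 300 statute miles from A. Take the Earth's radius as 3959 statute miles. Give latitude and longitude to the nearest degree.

≈ lat -70°, lon 43°

From cos δ = sin φ₁ sin φ₂ + cos φ₁ cos φ₂ cos Δλ, the central angle is δ ≈ 0.453 rad (25.9°). The total great-circle distance is δ·R ≈ 0.453 × 3959 ≈ 1792 mi, so the target fraction is f = 300/1792 ≈ 0.167.
Interpolate at f ≈ 0.167 with slerp weights a = sin((1−f)δ)/sin δ ≈ 0.841, b = sin(fδ)/sin δ ≈ 0.173.
p = a·p₁ + b·p₂ ≈ (0.249, 0.230, -0.941); φ = arcsin(p_z) ≈ -70.16°, λ = atan2(p_y, p_x) ≈ 42.76°.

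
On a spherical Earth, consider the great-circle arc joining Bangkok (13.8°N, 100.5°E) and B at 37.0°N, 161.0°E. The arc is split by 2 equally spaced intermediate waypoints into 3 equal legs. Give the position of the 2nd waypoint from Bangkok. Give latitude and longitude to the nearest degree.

Write both endpoints as unit vectors p₁, p₂ with components (cos φ cos λ, cos φ sin λ, sin φ).
The central angle between the endpoints is δ = arccos(p₁·p₂) ≈ 1.018 rad (58.3°).
Interpolate at f = 2/3 with slerp weights a = sin((1−f)δ)/sin δ ≈ 0.391, b = sin(fδ)/sin δ ≈ 0.738.
p = a·p₁ + b·p₂ ≈ (-0.626, 0.565, 0.537); φ = arcsin(p_z) ≈ 32.49°, λ = atan2(p_y, p_x) ≈ 137.93°.

≈ 32°N, 138°E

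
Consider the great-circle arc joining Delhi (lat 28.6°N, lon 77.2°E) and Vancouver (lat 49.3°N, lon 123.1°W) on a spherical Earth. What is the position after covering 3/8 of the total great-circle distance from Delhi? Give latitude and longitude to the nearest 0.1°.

The haversine formula gives a central angle δ ≈ 1.746 rad (100.0°) between the endpoints.
Interpolate at f = 3/8 with slerp weights a = sin((1−f)δ)/sin δ ≈ 0.901, b = sin(fδ)/sin δ ≈ 0.618.
p = a·p₁ + b·p₂ ≈ (-0.045, 0.434, 0.900); φ = arcsin(p_z) ≈ 64.16°, λ = atan2(p_y, p_x) ≈ 95.92°.

≈ lat 64.2°N, lon 95.9°E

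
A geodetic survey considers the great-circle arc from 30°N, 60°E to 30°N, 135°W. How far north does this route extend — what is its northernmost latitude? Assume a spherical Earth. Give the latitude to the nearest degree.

The great circle lies in the plane with unit normal n̂ = (p₁ × p₂)/|p₁ × p₂|.
Here n̂_z ≈ +0.221; the vertex latitude is φ_max = arccos|n̂_z| ≈ 77.3°.
Check via Clairaut: cos φ_max = |cos φ₁| · sin C = cos(30.0°)·sin(14.8°) ≈ 0.221, again giving ≈ 77.3°.

≈ 77°N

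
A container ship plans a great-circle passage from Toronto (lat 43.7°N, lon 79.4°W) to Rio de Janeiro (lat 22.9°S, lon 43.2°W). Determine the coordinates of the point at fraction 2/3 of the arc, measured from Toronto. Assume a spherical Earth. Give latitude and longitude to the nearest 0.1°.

≈ lat 0.4°S, lon 53.9°W

Convert each endpoint to a unit vector on the sphere (x = cos φ cos λ, y = cos φ sin λ, z = sin φ).
The central angle between the endpoints is δ = arccos(p₁·p₂) ≈ 1.299 rad (74.4°).
Interpolate at f = 2/3 with slerp weights a = sin((1−f)δ)/sin δ ≈ 0.436, b = sin(fδ)/sin δ ≈ 0.791.
p = a·p₁ + b·p₂ ≈ (0.589, -0.808, -0.007); φ = arcsin(p_z) ≈ -0.39°, λ = atan2(p_y, p_x) ≈ -53.92°.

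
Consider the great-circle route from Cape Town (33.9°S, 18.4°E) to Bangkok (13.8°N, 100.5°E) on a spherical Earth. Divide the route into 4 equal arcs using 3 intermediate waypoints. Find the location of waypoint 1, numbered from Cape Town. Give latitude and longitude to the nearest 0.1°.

Write both endpoints as unit vectors p₁, p₂ with components (cos φ cos λ, cos φ sin λ, sin φ).
The central angle between the endpoints is δ = arccos(p₁·p₂) ≈ 1.593 rad (91.3°).
Interpolate at f = 1/4 with slerp weights a = sin((1−f)δ)/sin δ ≈ 0.930, b = sin(fδ)/sin δ ≈ 0.388.
p = a·p₁ + b·p₂ ≈ (0.664, 0.614, -0.426); φ = arcsin(p_z) ≈ -25.24°, λ = atan2(p_y, p_x) ≈ 42.76°.

≈ 25.2°S, 42.8°E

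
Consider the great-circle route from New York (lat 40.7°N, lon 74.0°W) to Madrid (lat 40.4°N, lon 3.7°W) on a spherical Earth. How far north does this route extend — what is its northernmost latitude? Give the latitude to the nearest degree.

≈ 46°N

The great circle lies in the plane with unit normal n̂ = (p₁ × p₂)/|p₁ × p₂|.
Here n̂_z ≈ +0.691; the vertex latitude is φ_max = arccos|n̂_z| ≈ 46.3°.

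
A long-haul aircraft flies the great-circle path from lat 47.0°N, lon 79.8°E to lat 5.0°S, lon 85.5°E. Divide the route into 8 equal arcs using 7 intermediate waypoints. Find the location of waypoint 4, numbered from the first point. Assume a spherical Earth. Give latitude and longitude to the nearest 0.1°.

Write both endpoints as unit vectors p₁, p₂ with components (cos φ cos λ, cos φ sin λ, sin φ).
The central angle between the endpoints is δ = arccos(p₁·p₂) ≈ 0.912 rad (52.2°).
Interpolate at f = 4/8 with slerp weights a = sin((1−f)δ)/sin δ ≈ 0.557, b = sin(fδ)/sin δ ≈ 0.557.
p = a·p₁ + b·p₂ ≈ (0.111, 0.927, 0.359); φ = arcsin(p_z) ≈ 21.02°, λ = atan2(p_y, p_x) ≈ 83.18°.

≈ lat 21.0°N, lon 83.2°E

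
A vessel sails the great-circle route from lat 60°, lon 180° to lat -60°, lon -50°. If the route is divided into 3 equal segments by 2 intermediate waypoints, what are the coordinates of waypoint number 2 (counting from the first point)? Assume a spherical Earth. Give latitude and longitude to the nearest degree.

≈ lat -23°, lon -102°

Convert each endpoint to a unit vector on the sphere (x = cos φ cos λ, y = cos φ sin λ, z = sin φ).
The central angle between the endpoints is δ = arccos(p₁·p₂) ≈ 2.716 rad (155.6°).
Interpolate at f = 2/3 with slerp weights a = sin((1−f)δ)/sin δ ≈ 1.904, b = sin(fδ)/sin δ ≈ 2.352.
p = a·p₁ + b·p₂ ≈ (-0.196, -0.901, -0.387); φ = arcsin(p_z) ≈ -22.80°, λ = atan2(p_y, p_x) ≈ -102.29°.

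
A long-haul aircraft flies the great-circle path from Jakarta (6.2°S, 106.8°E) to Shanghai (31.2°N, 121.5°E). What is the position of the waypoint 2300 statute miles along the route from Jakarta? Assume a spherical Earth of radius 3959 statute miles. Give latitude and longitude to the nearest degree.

Convert each endpoint to a unit vector on the sphere (x = cos φ cos λ, y = cos φ sin λ, z = sin φ).
The central angle between the endpoints is δ = arccos(p₁·p₂) ≈ 0.697 rad (40.0°). The total great-circle distance is δ·R ≈ 0.697 × 3959 ≈ 2761 mi, so the target fraction is f = 2300/2761 ≈ 0.833.
Interpolate at f ≈ 0.833 with slerp weights a = sin((1−f)δ)/sin δ ≈ 0.181, b = sin(fδ)/sin δ ≈ 0.855.
p = a·p₁ + b·p₂ ≈ (-0.434, 0.795, 0.423); φ = arcsin(p_z) ≈ 25.04°, λ = atan2(p_y, p_x) ≈ 118.61°.

≈ 25°N, 119°E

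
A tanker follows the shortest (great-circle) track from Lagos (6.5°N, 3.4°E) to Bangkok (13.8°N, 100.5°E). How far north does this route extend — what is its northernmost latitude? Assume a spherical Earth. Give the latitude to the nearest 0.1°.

The great circle lies in the plane with unit normal n̂ = (p₁ × p₂)/|p₁ × p₂|.
Here n̂_z ≈ +0.962; the vertex latitude is φ_max = arccos|n̂_z| ≈ 15.9°.
Check via Clairaut: cos φ_max = |cos φ₁| · sin C = cos(6.5°)·sin(75.4°) ≈ 0.962, again giving ≈ 15.9°.

≈ 15.9°N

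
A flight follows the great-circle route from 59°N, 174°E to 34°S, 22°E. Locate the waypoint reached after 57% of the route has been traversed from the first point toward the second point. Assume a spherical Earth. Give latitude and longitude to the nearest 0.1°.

Convert each endpoint to a unit vector on the sphere (x = cos φ cos λ, y = cos φ sin λ, z = sin φ).
The central angle between the endpoints is δ = arccos(p₁·p₂) ≈ 2.599 rad (148.9°).
Interpolate at f = 0.57 with slerp weights a = sin((1−f)δ)/sin δ ≈ 1.741, b = sin(fδ)/sin δ ≈ 1.929.
p = a·p₁ + b·p₂ ≈ (0.591, 0.693, 0.414); φ = arcsin(p_z) ≈ 24.44°, λ = atan2(p_y, p_x) ≈ 49.54°.

≈ 24.4°N, 49.5°E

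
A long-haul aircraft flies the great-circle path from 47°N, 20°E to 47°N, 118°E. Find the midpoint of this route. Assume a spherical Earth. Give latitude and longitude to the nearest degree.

Convert each endpoint to a unit vector on the sphere (x = cos φ cos λ, y = cos φ sin λ, z = sin φ).
The central angle between the endpoints is δ = arccos(p₁·p₂) ≈ 1.081 rad (62.0°).
Interpolate at f = 1/2 with slerp weights a = sin((1−f)δ)/sin δ ≈ 0.583, b = sin(fδ)/sin δ ≈ 0.583.
p = a·p₁ + b·p₂ ≈ (0.187, 0.487, 0.853); φ = arcsin(p_z) ≈ 58.54°, λ = atan2(p_y, p_x) ≈ 69.00°.

≈ 59°N, 69°E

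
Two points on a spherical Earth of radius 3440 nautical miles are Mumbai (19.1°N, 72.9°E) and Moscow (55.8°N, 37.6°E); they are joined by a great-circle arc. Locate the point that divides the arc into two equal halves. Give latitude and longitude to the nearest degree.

≈ 39°N, 60°E

Convert each endpoint to a unit vector on the sphere (x = cos φ cos λ, y = cos φ sin λ, z = sin φ).
The central angle between the endpoints is δ = arccos(p₁·p₂) ≈ 0.790 rad (45.2°).
Interpolate at f = 1/2 with slerp weights a = sin((1−f)δ)/sin δ ≈ 0.542, b = sin(fδ)/sin δ ≈ 0.542.
p = a·p₁ + b·p₂ ≈ (0.392, 0.675, 0.625); φ = arcsin(p_z) ≈ 38.70°, λ = atan2(p_y, p_x) ≈ 59.87°.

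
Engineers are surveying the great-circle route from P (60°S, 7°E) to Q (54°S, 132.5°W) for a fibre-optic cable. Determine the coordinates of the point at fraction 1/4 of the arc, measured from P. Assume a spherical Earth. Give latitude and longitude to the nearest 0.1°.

Write both endpoints as unit vectors p₁, p₂ with components (cos φ cos λ, cos φ sin λ, sin φ).
The central angle between the endpoints is δ = arccos(p₁·p₂) ≈ 1.073 rad (61.5°).
Interpolate at f = 1/4 with slerp weights a = sin((1−f)δ)/sin δ ≈ 0.820, b = sin(fδ)/sin δ ≈ 0.302.
p = a·p₁ + b·p₂ ≈ (0.287, -0.081, -0.954); φ = arcsin(p_z) ≈ -72.64°, λ = atan2(p_y, p_x) ≈ -15.70°.

≈ (72.6°S, 15.7°W)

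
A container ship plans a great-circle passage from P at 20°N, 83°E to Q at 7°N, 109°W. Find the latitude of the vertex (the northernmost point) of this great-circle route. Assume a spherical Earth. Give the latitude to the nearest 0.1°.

The great circle lies in the plane with unit normal n̂ = (p₁ × p₂)/|p₁ × p₂|.
Here n̂_z ≈ +0.394; the vertex latitude is φ_max = arccos|n̂_z| ≈ 66.8°.
Check via Clairaut: cos φ_max = |cos φ₁| · sin C = cos(20.0°)·sin(24.8°) ≈ 0.394, again giving ≈ 66.8°.

≈ 66.8°N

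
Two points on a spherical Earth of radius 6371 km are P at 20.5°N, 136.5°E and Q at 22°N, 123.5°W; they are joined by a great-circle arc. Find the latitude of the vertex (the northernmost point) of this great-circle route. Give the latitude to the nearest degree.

≈ 31°N

The great circle lies in the plane with unit normal n̂ = (p₁ × p₂)/|p₁ × p₂|.
Here n̂_z ≈ +0.855; the vertex latitude is φ_max = arccos|n̂_z| ≈ 31.2°.
Check via Clairaut: cos φ_max = |cos φ₁| · sin C = cos(20.5°)·sin(66.0°) ≈ 0.855, again giving ≈ 31.2°.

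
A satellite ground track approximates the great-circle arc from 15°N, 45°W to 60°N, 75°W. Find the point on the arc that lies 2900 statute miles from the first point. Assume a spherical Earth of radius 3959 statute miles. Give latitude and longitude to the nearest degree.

≈ 53°N, 66°W

Write both endpoints as unit vectors p₁, p₂ with components (cos φ cos λ, cos φ sin λ, sin φ).
The central angle between the endpoints is δ = arccos(p₁·p₂) ≈ 0.873 rad (50.0°). The total great-circle distance is δ·R ≈ 0.873 × 3959 ≈ 3457 mi, so the target fraction is f = 2900/3457 ≈ 0.839.
Interpolate at f ≈ 0.839 with slerp weights a = sin((1−f)δ)/sin δ ≈ 0.183, b = sin(fδ)/sin δ ≈ 0.873.
p = a·p₁ + b·p₂ ≈ (0.238, -0.546, 0.803); φ = arcsin(p_z) ≈ 53.42°, λ = atan2(p_y, p_x) ≈ -66.47°.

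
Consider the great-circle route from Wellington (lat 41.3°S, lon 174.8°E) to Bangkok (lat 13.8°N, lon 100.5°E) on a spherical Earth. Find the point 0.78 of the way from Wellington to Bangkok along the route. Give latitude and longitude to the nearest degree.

≈ lat 0°N, lon 114°E

From cos δ = sin φ₁ sin φ₂ + cos φ₁ cos φ₂ cos Δλ, the central angle is δ ≈ 1.531 rad (87.7°).
Interpolate at f = 0.78 with slerp weights a = sin((1−f)δ)/sin δ ≈ 0.331, b = sin(fδ)/sin δ ≈ 0.931.
p = a·p₁ + b·p₂ ≈ (-0.412, 0.911, 0.004); φ = arcsin(p_z) ≈ 0.21°, λ = atan2(p_y, p_x) ≈ 114.34°.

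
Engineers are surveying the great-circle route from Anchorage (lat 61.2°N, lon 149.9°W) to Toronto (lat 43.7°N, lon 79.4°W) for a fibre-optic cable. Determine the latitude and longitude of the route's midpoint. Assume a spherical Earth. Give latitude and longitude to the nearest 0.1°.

≈ lat 57.6°N, lon 106.6°W

Write both endpoints as unit vectors p₁, p₂ with components (cos φ cos λ, cos φ sin λ, sin φ).
The central angle between the endpoints is δ = arccos(p₁·p₂) ≈ 0.765 rad (43.8°).
Interpolate at f = 1/2 with slerp weights a = sin((1−f)δ)/sin δ ≈ 0.539, b = sin(fδ)/sin δ ≈ 0.539.
p = a·p₁ + b·p₂ ≈ (-0.153, -0.513, 0.845); φ = arcsin(p_z) ≈ 57.62°, λ = atan2(p_y, p_x) ≈ -106.60°.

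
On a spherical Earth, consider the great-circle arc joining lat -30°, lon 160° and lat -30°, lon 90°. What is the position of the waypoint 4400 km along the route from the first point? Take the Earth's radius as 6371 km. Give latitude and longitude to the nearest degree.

From cos δ = sin φ₁ sin φ₂ + cos φ₁ cos φ₂ cos Δλ, the central angle is δ ≈ 1.040 rad (59.6°). The total great-circle distance is δ·R ≈ 1.040 × 6371 ≈ 6624 km, so the target fraction is f = 4400/6624 ≈ 0.664.
Interpolate at f ≈ 0.664 with slerp weights a = sin((1−f)δ)/sin δ ≈ 0.397, b = sin(fδ)/sin δ ≈ 0.739.
p = a·p₁ + b·p₂ ≈ (-0.323, 0.757, -0.568); φ = arcsin(p_z) ≈ -34.59°, λ = atan2(p_y, p_x) ≈ 113.08°.

≈ lat -35°, lon 113°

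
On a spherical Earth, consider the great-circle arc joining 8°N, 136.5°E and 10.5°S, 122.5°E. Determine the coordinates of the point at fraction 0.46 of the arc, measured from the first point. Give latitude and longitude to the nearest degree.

≈ 1°S, 130°E

From cos δ = sin φ₁ sin φ₂ + cos φ₁ cos φ₂ cos Δλ, the central angle is δ ≈ 0.404 rad (23.2°).
Interpolate at f = 0.46 with slerp weights a = sin((1−f)δ)/sin δ ≈ 0.551, b = sin(fδ)/sin δ ≈ 0.470.
p = a·p₁ + b·p₂ ≈ (-0.644, 0.765, -0.009); φ = arcsin(p_z) ≈ -0.52°, λ = atan2(p_y, p_x) ≈ 130.08°.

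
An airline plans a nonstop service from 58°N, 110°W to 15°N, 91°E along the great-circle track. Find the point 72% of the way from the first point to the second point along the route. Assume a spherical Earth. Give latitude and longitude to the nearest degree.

Convert each endpoint to a unit vector on the sphere (x = cos φ cos λ, y = cos φ sin λ, z = sin φ).
The central angle between the endpoints is δ = arccos(p₁·p₂) ≈ 1.832 rad (105.0°).
Interpolate at f = 0.72 with slerp weights a = sin((1−f)δ)/sin δ ≈ 0.508, b = sin(fδ)/sin δ ≈ 1.003.
p = a·p₁ + b·p₂ ≈ (-0.109, 0.715, 0.690); φ = arcsin(p_z) ≈ 43.66°, λ = atan2(p_y, p_x) ≈ 98.66°.

≈ 44°N, 99°E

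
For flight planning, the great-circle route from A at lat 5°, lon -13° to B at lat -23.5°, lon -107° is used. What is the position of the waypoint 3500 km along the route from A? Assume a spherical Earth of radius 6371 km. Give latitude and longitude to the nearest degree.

Write both endpoints as unit vectors p₁, p₂ with components (cos φ cos λ, cos φ sin λ, sin φ).
The central angle between the endpoints is δ = arccos(p₁·p₂) ≈ 1.669 rad (95.7°). The total great-circle distance is δ·R ≈ 1.669 × 6371 ≈ 10636 km, so the target fraction is f = 3500/10636 ≈ 0.329.
Interpolate at f ≈ 0.329 with slerp weights a = sin((1−f)δ)/sin δ ≈ 0.905, b = sin(fδ)/sin δ ≈ 0.525.
p = a·p₁ + b·p₂ ≈ (0.737, -0.663, -0.130); φ = arcsin(p_z) ≈ -7.49°, λ = atan2(p_y, p_x) ≈ -41.96°.

≈ lat -7°, lon -42°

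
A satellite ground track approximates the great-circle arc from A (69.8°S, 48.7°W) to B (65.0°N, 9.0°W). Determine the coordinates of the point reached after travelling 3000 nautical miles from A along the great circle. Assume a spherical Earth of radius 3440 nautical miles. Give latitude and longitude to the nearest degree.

Convert each endpoint to a unit vector on the sphere (x = cos φ cos λ, y = cos φ sin λ, z = sin φ).
The central angle between the endpoints is δ = arccos(p₁·p₂) ≈ 2.401 rad (137.6°). The total great-circle distance is δ·R ≈ 2.401 × 3440 ≈ 8261 nmi, so the target fraction is f = 3000/8261 ≈ 0.363.
Interpolate at f ≈ 0.363 with slerp weights a = sin((1−f)δ)/sin δ ≈ 1.481, b = sin(fδ)/sin δ ≈ 1.135.
p = a·p₁ + b·p₂ ≈ (0.811, -0.459, -0.361); φ = arcsin(p_z) ≈ -21.18°, λ = atan2(p_y, p_x) ≈ -29.51°.

≈ (21°S, 30°W)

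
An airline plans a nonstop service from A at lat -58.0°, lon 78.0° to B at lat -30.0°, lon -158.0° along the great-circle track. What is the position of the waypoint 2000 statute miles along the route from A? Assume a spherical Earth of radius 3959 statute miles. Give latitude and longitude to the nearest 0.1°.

From cos δ = sin φ₁ sin φ₂ + cos φ₁ cos φ₂ cos Δλ, the central angle is δ ≈ 1.403 rad (80.4°). The total great-circle distance is δ·R ≈ 1.403 × 3959 ≈ 5553 mi, so the target fraction is f = 2000/5553 ≈ 0.360.
Interpolate at f ≈ 0.360 with slerp weights a = sin((1−f)δ)/sin δ ≈ 0.793, b = sin(fδ)/sin δ ≈ 0.491.
p = a·p₁ + b·p₂ ≈ (-0.307, 0.252, -0.918); φ = arcsin(p_z) ≈ -66.62°, λ = atan2(p_y, p_x) ≈ 140.63°.

≈ lat -66.6°, lon 140.6°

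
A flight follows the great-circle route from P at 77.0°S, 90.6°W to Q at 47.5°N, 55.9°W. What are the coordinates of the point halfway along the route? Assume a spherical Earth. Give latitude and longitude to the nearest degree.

≈ 15°S, 64°W

Write both endpoints as unit vectors p₁, p₂ with components (cos φ cos λ, cos φ sin λ, sin φ).
The central angle between the endpoints is δ = arccos(p₁·p₂) ≈ 2.206 rad (126.4°).
Interpolate at f = 1/2 with slerp weights a = sin((1−f)δ)/sin δ ≈ 1.109, b = sin(fδ)/sin δ ≈ 1.109.
p = a·p₁ + b·p₂ ≈ (0.417, -0.870, -0.263); φ = arcsin(p_z) ≈ -15.24°, λ = atan2(p_y, p_x) ≈ -64.36°.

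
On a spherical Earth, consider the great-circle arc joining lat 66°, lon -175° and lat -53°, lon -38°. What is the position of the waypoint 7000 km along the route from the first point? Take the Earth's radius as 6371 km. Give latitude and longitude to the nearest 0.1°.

Convert each endpoint to a unit vector on the sphere (x = cos φ cos λ, y = cos φ sin λ, z = sin φ).
The central angle between the endpoints is δ = arccos(p₁·p₂) ≈ 2.711 rad (155.3°). The total great-circle distance is δ·R ≈ 2.711 × 6371 ≈ 17270 km, so the target fraction is f = 7000/17270 ≈ 0.405.
Interpolate at f ≈ 0.405 with slerp weights a = sin((1−f)δ)/sin δ ≈ 2.392, b = sin(fδ)/sin δ ≈ 2.133.
p = a·p₁ + b·p₂ ≈ (0.042, -0.875, 0.482); φ = arcsin(p_z) ≈ 28.84°, λ = atan2(p_y, p_x) ≈ -87.25°.

≈ lat 28.8°, lon -87.3°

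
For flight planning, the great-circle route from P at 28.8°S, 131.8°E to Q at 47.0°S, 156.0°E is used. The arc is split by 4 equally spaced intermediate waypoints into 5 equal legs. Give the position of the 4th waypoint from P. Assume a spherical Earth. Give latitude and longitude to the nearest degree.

Convert each endpoint to a unit vector on the sphere (x = cos φ cos λ, y = cos φ sin λ, z = sin φ).
The central angle between the endpoints is δ = arccos(p₁·p₂) ≈ 0.457 rad (26.2°).
Interpolate at f = 4/5 with slerp weights a = sin((1−f)δ)/sin δ ≈ 0.207, b = sin(fδ)/sin δ ≈ 0.810.
p = a·p₁ + b·p₂ ≈ (-0.626, 0.360, -0.692); φ = arcsin(p_z) ≈ -43.80°, λ = atan2(p_y, p_x) ≈ 150.09°.

≈ 44°S, 150°E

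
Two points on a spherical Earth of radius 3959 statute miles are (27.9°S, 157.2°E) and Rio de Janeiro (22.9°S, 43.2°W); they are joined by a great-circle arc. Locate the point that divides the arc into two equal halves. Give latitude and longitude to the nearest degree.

Write both endpoints as unit vectors p₁, p₂ with components (cos φ cos λ, cos φ sin λ, sin φ).
The central angle between the endpoints is δ = arccos(p₁·p₂) ≈ 2.191 rad (125.5°).
Interpolate at f = 1/2 with slerp weights a = sin((1−f)δ)/sin δ ≈ 1.092, b = sin(fδ)/sin δ ≈ 1.092.
p = a·p₁ + b·p₂ ≈ (-0.156, -0.315, -0.936); φ = arcsin(p_z) ≈ -69.42°, λ = atan2(p_y, p_x) ≈ -116.43°.

≈ (69°S, 116°W)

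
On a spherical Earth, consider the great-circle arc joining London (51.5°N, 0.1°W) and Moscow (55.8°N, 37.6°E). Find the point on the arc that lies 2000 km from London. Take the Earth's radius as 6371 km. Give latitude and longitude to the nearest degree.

≈ (56°N, 30°E)

Convert each endpoint to a unit vector on the sphere (x = cos φ cos λ, y = cos φ sin λ, z = sin φ).
The central angle between the endpoints is δ = arccos(p₁·p₂) ≈ 0.392 rad (22.5°). The total great-circle distance is δ·R ≈ 0.392 × 6371 ≈ 2498 km, so the target fraction is f = 2000/2498 ≈ 0.801.
Interpolate at f ≈ 0.801 with slerp weights a = sin((1−f)δ)/sin δ ≈ 0.204, b = sin(fδ)/sin δ ≈ 0.808.
p = a·p₁ + b·p₂ ≈ (0.487, 0.277, 0.828); φ = arcsin(p_z) ≈ 55.92°, λ = atan2(p_y, p_x) ≈ 29.62°.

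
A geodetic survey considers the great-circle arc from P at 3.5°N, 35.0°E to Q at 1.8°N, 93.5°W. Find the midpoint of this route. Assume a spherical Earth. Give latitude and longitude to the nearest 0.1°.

Convert each endpoint to a unit vector on the sphere (x = cos φ cos λ, y = cos φ sin λ, z = sin φ).
The central angle between the endpoints is δ = arccos(p₁·p₂) ≈ 2.238 rad (128.3°).
Interpolate at f = 1/2 with slerp weights a = sin((1−f)δ)/sin δ ≈ 1.146, b = sin(fδ)/sin δ ≈ 1.146.
p = a·p₁ + b·p₂ ≈ (0.867, -0.487, 0.106); φ = arcsin(p_z) ≈ 6.08°, λ = atan2(p_y, p_x) ≈ -29.33°.

≈ 6.1°N, 29.3°W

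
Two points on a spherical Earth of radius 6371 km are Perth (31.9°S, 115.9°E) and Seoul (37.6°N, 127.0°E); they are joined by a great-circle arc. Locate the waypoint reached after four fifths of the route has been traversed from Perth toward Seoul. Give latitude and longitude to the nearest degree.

≈ (24°N, 124°E)

Write both endpoints as unit vectors p₁, p₂ with components (cos φ cos λ, cos φ sin λ, sin φ).
The central angle between the endpoints is δ = arccos(p₁·p₂) ≈ 1.226 rad (70.3°).
Interpolate at f = 4/5 with slerp weights a = sin((1−f)δ)/sin δ ≈ 0.258, b = sin(fδ)/sin δ ≈ 0.883.
p = a·p₁ + b·p₂ ≈ (-0.517, 0.756, 0.402); φ = arcsin(p_z) ≈ 23.73°, λ = atan2(p_y, p_x) ≈ 124.36°.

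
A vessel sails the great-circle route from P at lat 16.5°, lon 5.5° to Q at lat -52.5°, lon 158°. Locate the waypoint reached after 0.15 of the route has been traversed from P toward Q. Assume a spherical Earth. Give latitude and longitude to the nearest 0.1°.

≈ lat -2.4°, lon 14.0°

The haversine formula gives a central angle δ ≈ 2.408 rad (138.0°) between the endpoints.
Interpolate at f = 0.15 with slerp weights a = sin((1−f)δ)/sin δ ≈ 1.328, b = sin(fδ)/sin δ ≈ 0.528.
p = a·p₁ + b·p₂ ≈ (0.969, 0.242, -0.042); φ = arcsin(p_z) ≈ -2.40°, λ = atan2(p_y, p_x) ≈ 14.05°.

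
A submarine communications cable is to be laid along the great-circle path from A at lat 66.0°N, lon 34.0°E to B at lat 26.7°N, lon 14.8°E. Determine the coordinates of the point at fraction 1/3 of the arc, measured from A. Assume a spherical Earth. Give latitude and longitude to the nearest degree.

Write both endpoints as unit vectors p₁, p₂ with components (cos φ cos λ, cos φ sin λ, sin φ).
The central angle between the endpoints is δ = arccos(p₁·p₂) ≈ 0.717 rad (41.1°).
Interpolate at f = 1/3 with slerp weights a = sin((1−f)δ)/sin δ ≈ 0.700, b = sin(fδ)/sin δ ≈ 0.360.
p = a·p₁ + b·p₂ ≈ (0.547, 0.241, 0.801); φ = arcsin(p_z) ≈ 53.26°, λ = atan2(p_y, p_x) ≈ 23.81°.

≈ lat 53°N, lon 24°E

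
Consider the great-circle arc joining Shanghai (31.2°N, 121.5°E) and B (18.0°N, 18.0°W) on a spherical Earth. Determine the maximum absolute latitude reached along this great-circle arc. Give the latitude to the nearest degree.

≈ 54°N

The great circle lies in the plane with unit normal n̂ = (p₁ × p₂)/|p₁ × p₂|.
Here n̂_z ≈ -0.595; the vertex latitude is φ_max = arccos|n̂_z| ≈ 53.5°.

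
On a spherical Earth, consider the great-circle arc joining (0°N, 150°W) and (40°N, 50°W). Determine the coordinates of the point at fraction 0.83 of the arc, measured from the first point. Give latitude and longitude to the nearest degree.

≈ (40°N, 72°W)

Write both endpoints as unit vectors p₁, p₂ with components (cos φ cos λ, cos φ sin λ, sin φ).
The central angle between the endpoints is δ = arccos(p₁·p₂) ≈ 1.704 rad (97.6°).
Interpolate at f = 0.83 with slerp weights a = sin((1−f)δ)/sin δ ≈ 0.288, b = sin(fδ)/sin δ ≈ 0.997.
p = a·p₁ + b·p₂ ≈ (0.241, -0.729, 0.641); φ = arcsin(p_z) ≈ 39.84°, λ = atan2(p_y, p_x) ≈ -71.70°.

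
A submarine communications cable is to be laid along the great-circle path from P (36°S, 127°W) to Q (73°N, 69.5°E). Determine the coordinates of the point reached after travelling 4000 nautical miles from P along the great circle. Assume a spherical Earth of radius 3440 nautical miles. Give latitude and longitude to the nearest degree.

≈ (30°N, 135°W)

From cos δ = sin φ₁ sin φ₂ + cos φ₁ cos φ₂ cos Δλ, the central angle is δ ≈ 2.480 rad (142.1°). The total great-circle distance is δ·R ≈ 2.480 × 3440 ≈ 8531 nmi, so the target fraction is f = 4000/8531 ≈ 0.469.
Interpolate at f ≈ 0.469 with slerp weights a = sin((1−f)δ)/sin δ ≈ 1.575, b = sin(fδ)/sin δ ≈ 1.494.
p = a·p₁ + b·p₂ ≈ (-0.614, -0.609, 0.503); φ = arcsin(p_z) ≈ 30.17°, λ = atan2(p_y, p_x) ≈ -135.25°.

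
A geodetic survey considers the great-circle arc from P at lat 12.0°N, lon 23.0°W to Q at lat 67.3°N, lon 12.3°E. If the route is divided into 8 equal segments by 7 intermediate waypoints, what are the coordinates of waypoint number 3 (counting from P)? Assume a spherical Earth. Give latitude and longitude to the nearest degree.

From cos δ = sin φ₁ sin φ₂ + cos φ₁ cos φ₂ cos Δλ, the central angle is δ ≈ 1.047 rad (60.0°).
Interpolate at f = 3/8 with slerp weights a = sin((1−f)δ)/sin δ ≈ 0.703, b = sin(fδ)/sin δ ≈ 0.442.
p = a·p₁ + b·p₂ ≈ (0.800, -0.232, 0.554); φ = arcsin(p_z) ≈ 33.63°, λ = atan2(p_y, p_x) ≈ -16.20°.

≈ lat 34°N, lon 16°W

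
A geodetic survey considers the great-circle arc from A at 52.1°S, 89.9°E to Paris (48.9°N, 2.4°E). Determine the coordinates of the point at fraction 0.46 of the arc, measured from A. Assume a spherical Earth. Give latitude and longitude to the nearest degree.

≈ 7°S, 47°E

The haversine formula gives a central angle δ ≈ 2.186 rad (125.2°) between the endpoints.
Interpolate at f = 0.46 with slerp weights a = sin((1−f)δ)/sin δ ≈ 1.132, b = sin(fδ)/sin δ ≈ 1.034.
p = a·p₁ + b·p₂ ≈ (0.680, 0.724, -0.114); φ = arcsin(p_z) ≈ -6.56°, λ = atan2(p_y, p_x) ≈ 46.78°.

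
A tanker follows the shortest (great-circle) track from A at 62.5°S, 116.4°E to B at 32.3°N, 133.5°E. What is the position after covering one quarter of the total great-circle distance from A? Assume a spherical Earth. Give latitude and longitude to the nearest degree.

The haversine formula gives a central angle δ ≈ 1.672 rad (95.8°) between the endpoints.
Interpolate at f = 1/4 with slerp weights a = sin((1−f)δ)/sin δ ≈ 0.955, b = sin(fδ)/sin δ ≈ 0.408.
p = a·p₁ + b·p₂ ≈ (-0.433, 0.645, -0.629); φ = arcsin(p_z) ≈ -38.99°, λ = atan2(p_y, p_x) ≈ 123.90°.

≈ 39°S, 124°E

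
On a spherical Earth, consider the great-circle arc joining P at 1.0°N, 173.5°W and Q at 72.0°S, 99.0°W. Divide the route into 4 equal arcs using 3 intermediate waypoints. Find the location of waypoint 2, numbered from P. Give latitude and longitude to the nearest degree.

≈ 40°S, 158°W

Convert each endpoint to a unit vector on the sphere (x = cos φ cos λ, y = cos φ sin λ, z = sin φ).
The central angle between the endpoints is δ = arccos(p₁·p₂) ≈ 1.505 rad (86.2°).
Interpolate at f = 2/4 with slerp weights a = sin((1−f)δ)/sin δ ≈ 0.685, b = sin(fδ)/sin δ ≈ 0.685.
p = a·p₁ + b·p₂ ≈ (-0.713, -0.287, -0.639); φ = arcsin(p_z) ≈ -39.75°, λ = atan2(p_y, p_x) ≈ -158.12°.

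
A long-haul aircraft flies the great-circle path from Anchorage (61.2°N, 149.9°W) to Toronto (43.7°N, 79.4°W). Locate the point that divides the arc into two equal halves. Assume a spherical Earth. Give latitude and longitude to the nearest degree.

≈ 58°N, 107°W

Write both endpoints as unit vectors p₁, p₂ with components (cos φ cos λ, cos φ sin λ, sin φ).
The central angle between the endpoints is δ = arccos(p₁·p₂) ≈ 0.765 rad (43.8°).
Interpolate at f = 1/2 with slerp weights a = sin((1−f)δ)/sin δ ≈ 0.539, b = sin(fδ)/sin δ ≈ 0.539.
p = a·p₁ + b·p₂ ≈ (-0.153, -0.513, 0.845); φ = arcsin(p_z) ≈ 57.62°, λ = atan2(p_y, p_x) ≈ -106.60°.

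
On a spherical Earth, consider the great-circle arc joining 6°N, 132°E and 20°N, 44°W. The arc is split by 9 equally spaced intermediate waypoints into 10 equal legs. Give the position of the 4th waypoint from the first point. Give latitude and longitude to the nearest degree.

Convert each endpoint to a unit vector on the sphere (x = cos φ cos λ, y = cos φ sin λ, z = sin φ).
The central angle between the endpoints is δ = arccos(p₁·p₂) ≈ 2.683 rad (153.7°).
Interpolate at f = 4/10 with slerp weights a = sin((1−f)δ)/sin δ ≈ 2.256, b = sin(fδ)/sin δ ≈ 1.983.
p = a·p₁ + b·p₂ ≈ (-0.160, 0.372, 0.914); φ = arcsin(p_z) ≈ 66.08°, λ = atan2(p_y, p_x) ≈ 113.29°.

≈ 66°N, 113°E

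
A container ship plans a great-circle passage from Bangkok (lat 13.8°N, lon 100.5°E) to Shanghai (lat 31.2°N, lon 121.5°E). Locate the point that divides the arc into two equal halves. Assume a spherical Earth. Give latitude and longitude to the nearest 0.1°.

The haversine formula gives a central angle δ ≈ 0.453 rad (26.0°) between the endpoints.
Interpolate at f = 1/2 with slerp weights a = sin((1−f)δ)/sin δ ≈ 0.513, b = sin(fδ)/sin δ ≈ 0.513.
p = a·p₁ + b·p₂ ≈ (-0.320, 0.864, 0.388); φ = arcsin(p_z) ≈ 22.84°, λ = atan2(p_y, p_x) ≈ 110.33°.

≈ lat 22.8°N, lon 110.3°E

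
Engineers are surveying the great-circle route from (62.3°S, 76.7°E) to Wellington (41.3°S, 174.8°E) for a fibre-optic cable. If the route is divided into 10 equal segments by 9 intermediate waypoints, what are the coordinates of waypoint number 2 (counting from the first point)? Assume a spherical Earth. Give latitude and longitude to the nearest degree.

The haversine formula gives a central angle δ ≈ 1.006 rad (57.6°) between the endpoints.
Interpolate at f = 2/10 with slerp weights a = sin((1−f)δ)/sin δ ≈ 0.853, b = sin(fδ)/sin δ ≈ 0.237.
p = a·p₁ + b·p₂ ≈ (-0.086, 0.402, -0.912); φ = arcsin(p_z) ≈ -65.72°, λ = atan2(p_y, p_x) ≈ 102.04°.

≈ (66°S, 102°E)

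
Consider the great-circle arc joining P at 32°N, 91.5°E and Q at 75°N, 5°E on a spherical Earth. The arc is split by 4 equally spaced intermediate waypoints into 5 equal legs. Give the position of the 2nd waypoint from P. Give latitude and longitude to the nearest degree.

≈ 54°N, 80°E

The haversine formula gives a central angle δ ≈ 1.018 rad (58.3°) between the endpoints.
Interpolate at f = 2/5 with slerp weights a = sin((1−f)δ)/sin δ ≈ 0.674, b = sin(fδ)/sin δ ≈ 0.465.
p = a·p₁ + b·p₂ ≈ (0.105, 0.582, 0.807); φ = arcsin(p_z) ≈ 53.76°, λ = atan2(p_y, p_x) ≈ 79.77°.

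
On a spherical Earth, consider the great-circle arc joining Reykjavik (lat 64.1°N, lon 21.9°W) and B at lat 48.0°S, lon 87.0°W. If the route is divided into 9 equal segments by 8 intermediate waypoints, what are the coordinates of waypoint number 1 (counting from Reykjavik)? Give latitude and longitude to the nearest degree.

Convert each endpoint to a unit vector on the sphere (x = cos φ cos λ, y = cos φ sin λ, z = sin φ).
The central angle between the endpoints is δ = arccos(p₁·p₂) ≈ 2.148 rad (123.1°).
Interpolate at f = 1/9 with slerp weights a = sin((1−f)δ)/sin δ ≈ 1.125, b = sin(fδ)/sin δ ≈ 0.282.
p = a·p₁ + b·p₂ ≈ (0.466, -0.372, 0.803); φ = arcsin(p_z) ≈ 53.40°, λ = atan2(p_y, p_x) ≈ -38.59°.

≈ lat 53°N, lon 39°W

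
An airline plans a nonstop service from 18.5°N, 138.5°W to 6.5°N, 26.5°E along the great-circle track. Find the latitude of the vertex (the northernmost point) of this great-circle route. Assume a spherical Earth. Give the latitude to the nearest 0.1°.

The great circle lies in the plane with unit normal n̂ = (p₁ × p₂)/|p₁ × p₂|.
Here n̂_z ≈ +0.502; the vertex latitude is φ_max = arccos|n̂_z| ≈ 59.9°.

≈ 59.9°N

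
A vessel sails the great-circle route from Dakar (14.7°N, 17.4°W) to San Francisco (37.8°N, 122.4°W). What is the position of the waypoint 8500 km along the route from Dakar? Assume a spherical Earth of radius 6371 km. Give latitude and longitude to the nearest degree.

Convert each endpoint to a unit vector on the sphere (x = cos φ cos λ, y = cos φ sin λ, z = sin φ).
The central angle between the endpoints is δ = arccos(p₁·p₂) ≈ 1.613 rad (92.4°). The total great-circle distance is δ·R ≈ 1.613 × 6371 ≈ 10277 km, so the target fraction is f = 8500/10277 ≈ 0.827.
Interpolate at f ≈ 0.827 with slerp weights a = sin((1−f)δ)/sin δ ≈ 0.276, b = sin(fδ)/sin δ ≈ 0.973.
p = a·p₁ + b·p₂ ≈ (-0.158, -0.729, 0.666); φ = arcsin(p_z) ≈ 41.78°, λ = atan2(p_y, p_x) ≈ -102.20°.

≈ 42°N, 102°W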